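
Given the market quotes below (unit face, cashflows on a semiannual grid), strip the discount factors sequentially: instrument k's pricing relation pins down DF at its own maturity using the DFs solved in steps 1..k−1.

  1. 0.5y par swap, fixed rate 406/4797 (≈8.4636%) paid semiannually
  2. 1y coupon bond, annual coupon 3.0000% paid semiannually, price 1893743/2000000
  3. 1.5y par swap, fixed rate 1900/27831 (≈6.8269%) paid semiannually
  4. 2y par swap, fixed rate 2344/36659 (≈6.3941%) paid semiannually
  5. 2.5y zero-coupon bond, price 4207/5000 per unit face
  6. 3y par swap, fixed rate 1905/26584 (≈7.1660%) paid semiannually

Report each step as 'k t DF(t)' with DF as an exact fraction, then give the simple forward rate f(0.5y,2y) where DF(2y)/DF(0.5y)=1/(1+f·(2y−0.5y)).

1 1/2 4797/5000
2 1 9187/10000
3 3/2 181/200
4 2 2207/2500
5 5/2 4207/5000
6 3 1619/2000
f(0.5y,2y) = ((4797/5000)/(2207/2500) − 1)/(3/2) = 383/6621 ≈ 5.7846%

step 1 [0.5y] swap r/2=203/4797: DF=(1 − 203/4797·(0))/(1+203/4797) = 4797/5000 ≈ 0.959400
step 2 [1y] bond c/2=3/200: DF=(1893743/2000000 − 3/200·(0.959400))/(1+3/200) = 9187/10000 ≈ 0.918700
step 3 [1.5y] swap r/2=950/27831: DF=(1 − 950/27831·(0.959400+0.918700))/(1+950/27831) = 181/200 ≈ 0.905000
step 4 [2y] swap r/2=1172/36659: DF=(1 − 1172/36659·(0.959400+0.918700+0.905000))/(1+1172/36659) = 2207/2500 ≈ 0.882800
step 5 [2.5y] zero: DF = P = 4207/5000 ≈ 0.841400
step 6 [3y] swap r/2=1905/53168: DF=(1 − 1905/53168·(0.959400+0.918700+0.905000+0.882800+0.841400))/(1+1905/53168) = 1619/2000 ≈ 0.809500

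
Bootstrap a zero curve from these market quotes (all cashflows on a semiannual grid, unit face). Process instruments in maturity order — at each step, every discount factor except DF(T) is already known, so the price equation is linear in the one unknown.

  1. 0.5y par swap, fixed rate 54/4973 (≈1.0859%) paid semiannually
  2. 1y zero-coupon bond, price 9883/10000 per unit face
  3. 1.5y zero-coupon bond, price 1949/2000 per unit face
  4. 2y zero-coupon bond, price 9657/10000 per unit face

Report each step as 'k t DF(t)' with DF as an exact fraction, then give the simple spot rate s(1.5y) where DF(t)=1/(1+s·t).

step 1 [0.5y] swap r/2=27/4973: DF=(1 − 27/4973·(0))/(1+27/4973) = 4973/5000 ≈ 0.994600
step 2 [1y] zero: DF = P = 9883/10000 ≈ 0.988300
step 3 [1.5y] zero: DF = P = 1949/2000 ≈ 0.974500
step 4 [2y] zero: DF = P = 9657/10000 ≈ 0.965700

1 1/2 4973/5000
2 1 9883/10000
3 3/2 1949/2000
4 2 9657/10000
s(1.5y) = (1/(1949/2000) − 1)/(3/2) = 34/1949 ≈ 1.7445%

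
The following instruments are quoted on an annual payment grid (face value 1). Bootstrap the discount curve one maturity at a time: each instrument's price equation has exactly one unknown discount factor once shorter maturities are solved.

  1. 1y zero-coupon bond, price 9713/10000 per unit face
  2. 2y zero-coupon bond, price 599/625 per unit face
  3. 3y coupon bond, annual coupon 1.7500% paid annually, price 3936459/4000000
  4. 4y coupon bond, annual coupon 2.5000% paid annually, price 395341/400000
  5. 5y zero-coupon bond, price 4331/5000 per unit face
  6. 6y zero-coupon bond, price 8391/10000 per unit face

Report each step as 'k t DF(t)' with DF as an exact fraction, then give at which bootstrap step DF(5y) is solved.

step 1 [1y] zero: DF = P = 9713/10000 ≈ 0.971300
step 2 [2y] zero: DF = P = 599/625 ≈ 0.958400
step 3 [3y] bond c/1=7/400: DF=(3936459/4000000 − 7/400·(0.971300+0.958400))/(1+7/400) = 467/500 ≈ 0.934000
step 4 [4y] bond c/1=1/40: DF=(395341/400000 − 1/40·(0.971300+0.958400+0.934000))/(1+1/40) = 559/625 ≈ 0.894400
step 5 [5y] zero: DF = P = 4331/5000 ≈ 0.866200
step 6 [6y] zero: DF = P = 8391/10000 ≈ 0.839100

1 1 9713/10000
2 2 599/625
3 3 467/500
4 4 559/625
5 5 4331/5000
6 6 8391/10000
DF(5y) is solved at step 5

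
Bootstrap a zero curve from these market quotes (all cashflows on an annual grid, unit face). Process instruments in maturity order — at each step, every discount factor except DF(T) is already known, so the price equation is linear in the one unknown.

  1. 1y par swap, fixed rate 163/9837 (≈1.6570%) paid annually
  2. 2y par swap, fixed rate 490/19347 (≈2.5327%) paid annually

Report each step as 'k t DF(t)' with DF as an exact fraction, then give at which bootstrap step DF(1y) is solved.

step 1 [1y] swap r/1=163/9837: DF=(1 − 163/9837·(0))/(1+163/9837) = 9837/10000 ≈ 0.983700
step 2 [2y] swap r/1=490/19347: DF=(1 − 490/19347·(0.983700))/(1+490/19347) = 951/1000 ≈ 0.951000

1 1 9837/10000
2 2 951/1000
DF(1y) is solved at step 1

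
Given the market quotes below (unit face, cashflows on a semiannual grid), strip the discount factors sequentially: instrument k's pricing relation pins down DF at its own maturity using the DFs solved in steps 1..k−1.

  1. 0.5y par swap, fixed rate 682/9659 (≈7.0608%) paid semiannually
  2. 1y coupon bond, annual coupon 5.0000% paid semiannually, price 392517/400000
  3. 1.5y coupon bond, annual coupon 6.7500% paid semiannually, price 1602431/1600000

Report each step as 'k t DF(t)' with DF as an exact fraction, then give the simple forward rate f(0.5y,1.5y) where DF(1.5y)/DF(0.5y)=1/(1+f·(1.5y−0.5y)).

1 1/2 9659/10000
2 1 4669/5000
3 3/2 2267/2500
f(0.5y,1.5y) = ((9659/10000)/(2267/2500) − 1)/(1) = 591/9068 ≈ 6.5174%

step 1 [0.5y] swap r/2=341/9659: DF=(1 − 341/9659·(0))/(1+341/9659) = 9659/10000 ≈ 0.965900
step 2 [1y] bond c/2=1/40: DF=(392517/400000 − 1/40·(0.965900))/(1+1/40) = 4669/5000 ≈ 0.933800
step 3 [1.5y] bond c/2=27/800: DF=(1602431/1600000 − 27/800·(0.965900+0.933800))/(1+27/800) = 2267/2500 ≈ 0.906800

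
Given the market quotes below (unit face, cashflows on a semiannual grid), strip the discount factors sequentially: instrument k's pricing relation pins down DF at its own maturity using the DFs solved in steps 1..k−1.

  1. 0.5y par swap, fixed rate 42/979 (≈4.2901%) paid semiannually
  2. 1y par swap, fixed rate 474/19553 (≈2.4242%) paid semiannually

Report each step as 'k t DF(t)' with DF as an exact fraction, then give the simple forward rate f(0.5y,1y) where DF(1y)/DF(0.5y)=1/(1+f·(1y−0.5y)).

step 1 [0.5y] swap r/2=21/979: DF=(1 − 21/979·(0))/(1+21/979) = 979/1000 ≈ 0.979000
step 2 [1y] swap r/2=237/19553: DF=(1 − 237/19553·(0.979000))/(1+237/19553) = 9763/10000 ≈ 0.976300

1 1/2 979/1000
2 1 9763/10000
f(0.5y,1y) = ((979/1000)/(9763/10000) − 1)/(1/2) = 54/9763 ≈ 0.5531%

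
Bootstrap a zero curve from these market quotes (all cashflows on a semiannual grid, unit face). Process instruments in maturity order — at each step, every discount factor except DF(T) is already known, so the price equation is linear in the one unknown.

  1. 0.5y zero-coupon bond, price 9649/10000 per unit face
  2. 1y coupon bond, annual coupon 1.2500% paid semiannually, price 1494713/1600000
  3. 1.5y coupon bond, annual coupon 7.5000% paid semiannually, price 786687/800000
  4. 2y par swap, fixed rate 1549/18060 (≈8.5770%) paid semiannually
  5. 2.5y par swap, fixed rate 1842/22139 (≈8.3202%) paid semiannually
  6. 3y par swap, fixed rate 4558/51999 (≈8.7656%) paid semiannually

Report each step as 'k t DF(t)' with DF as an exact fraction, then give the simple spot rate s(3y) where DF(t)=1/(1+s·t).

1 1/2 9649/10000
2 1 1153/1250
3 3/2 2199/2500
4 2 8451/10000
5 5/2 4079/5000
6 3 7721/10000
s(3y) = (1/(7721/10000) − 1)/(3) = 2279/23163 ≈ 9.8390%

step 1 [0.5y] zero: DF = P = 9649/10000 ≈ 0.964900
step 2 [1y] bond c/2=1/160: DF=(1494713/1600000 − 1/160·(0.964900))/(1+1/160) = 1153/1250 ≈ 0.922400
step 3 [1.5y] bond c/2=3/80: DF=(786687/800000 − 3/80·(0.964900+0.922400))/(1+3/80) = 2199/2500 ≈ 0.879600
step 4 [2y] swap r/2=1549/36120: DF=(1 − 1549/36120·(0.964900+0.922400+0.879600))/(1+1549/36120) = 8451/10000 ≈ 0.845100
step 5 [2.5y] swap r/2=921/22139: DF=(1 − 921/22139·(0.964900+0.922400+0.879600+0.845100))/(1+921/22139) = 4079/5000 ≈ 0.815800
step 6 [3y] swap r/2=2279/51999: DF=(1 − 2279/51999·(0.964900+0.922400+0.879600+0.845100+0.815800))/(1+2279/51999) = 7721/10000 ≈ 0.772100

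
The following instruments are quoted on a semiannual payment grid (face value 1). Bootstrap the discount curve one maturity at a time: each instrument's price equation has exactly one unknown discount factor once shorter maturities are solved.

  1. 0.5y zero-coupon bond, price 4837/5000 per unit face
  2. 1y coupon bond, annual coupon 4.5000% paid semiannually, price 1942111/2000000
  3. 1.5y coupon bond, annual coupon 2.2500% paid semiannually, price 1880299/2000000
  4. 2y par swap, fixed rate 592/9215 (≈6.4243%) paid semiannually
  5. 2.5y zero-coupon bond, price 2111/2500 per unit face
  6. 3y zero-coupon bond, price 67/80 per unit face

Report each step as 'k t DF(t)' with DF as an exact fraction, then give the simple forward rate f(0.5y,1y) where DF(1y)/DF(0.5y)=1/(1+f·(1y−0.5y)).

1 1/2 4837/5000
2 1 2321/2500
3 3/2 4543/5000
4 2 551/625
5 5/2 2111/2500
6 3 67/80
f(0.5y,1y) = ((4837/5000)/(2321/2500) − 1)/(1/2) = 195/2321 ≈ 8.4016%

step 1 [0.5y] zero: DF = P = 4837/5000 ≈ 0.967400
step 2 [1y] bond c/2=9/400: DF=(1942111/2000000 − 9/400·(0.967400))/(1+9/400) = 2321/2500 ≈ 0.928400
step 3 [1.5y] bond c/2=9/800: DF=(1880299/2000000 − 9/800·(0.967400+0.928400))/(1+9/800) = 4543/5000 ≈ 0.908600
step 4 [2y] swap r/2=296/9215: DF=(1 − 296/9215·(0.967400+0.928400+0.908600))/(1+296/9215) = 551/625 ≈ 0.881600
step 5 [2.5y] zero: DF = P = 2111/2500 ≈ 0.844400
step 6 [3y] zero: DF = P = 67/80 ≈ 0.837500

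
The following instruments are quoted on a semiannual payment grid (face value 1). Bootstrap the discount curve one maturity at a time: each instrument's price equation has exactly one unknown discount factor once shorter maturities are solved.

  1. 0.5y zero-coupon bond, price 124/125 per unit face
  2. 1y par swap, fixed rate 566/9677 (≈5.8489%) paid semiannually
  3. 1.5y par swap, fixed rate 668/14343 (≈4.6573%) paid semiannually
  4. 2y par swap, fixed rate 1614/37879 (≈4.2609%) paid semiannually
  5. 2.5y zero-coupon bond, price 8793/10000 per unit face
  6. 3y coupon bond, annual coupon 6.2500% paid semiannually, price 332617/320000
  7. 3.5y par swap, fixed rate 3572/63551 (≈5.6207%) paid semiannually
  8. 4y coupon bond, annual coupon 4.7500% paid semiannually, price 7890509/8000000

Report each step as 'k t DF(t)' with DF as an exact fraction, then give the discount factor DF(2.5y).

step 1 [0.5y] zero: DF = P = 124/125 ≈ 0.992000
step 2 [1y] swap r/2=283/9677: DF=(1 − 283/9677·(0.992000))/(1+283/9677) = 4717/5000 ≈ 0.943400
step 3 [1.5y] swap r/2=334/14343: DF=(1 − 334/14343·(0.992000+0.943400))/(1+334/14343) = 2333/2500 ≈ 0.933200
step 4 [2y] swap r/2=807/37879: DF=(1 − 807/37879·(0.992000+0.943400+0.933200))/(1+807/37879) = 9193/10000 ≈ 0.919300
step 5 [2.5y] zero: DF = P = 8793/10000 ≈ 0.879300
step 6 [3y] bond c/2=1/32: DF=(332617/320000 − 1/32·(0.992000+0.943400+0.933200+0.919300+0.879300))/(1+1/32) = 1733/2000 ≈ 0.866500
step 7 [3.5y] swap r/2=1786/63551: DF=(1 − 1786/63551·(0.992000+0.943400+0.933200+0.919300+0.879300+0.866500))/(1+1786/63551) = 4107/5000 ≈ 0.821400
step 8 [4y] bond c/2=19/800: DF=(7890509/8000000 − 19/800·(0.992000+0.943400+0.933200+0.919300+0.879300+0.866500+0.821400))/(1+19/800) = 102/125 ≈ 0.816000

1 1/2 124/125
2 1 4717/5000
3 3/2 2333/2500
4 2 9193/10000
5 5/2 8793/10000
6 3 1733/2000
7 7/2 4107/5000
8 4 102/125
DF(2.5y) = 8793/10000 ≈ 0.879300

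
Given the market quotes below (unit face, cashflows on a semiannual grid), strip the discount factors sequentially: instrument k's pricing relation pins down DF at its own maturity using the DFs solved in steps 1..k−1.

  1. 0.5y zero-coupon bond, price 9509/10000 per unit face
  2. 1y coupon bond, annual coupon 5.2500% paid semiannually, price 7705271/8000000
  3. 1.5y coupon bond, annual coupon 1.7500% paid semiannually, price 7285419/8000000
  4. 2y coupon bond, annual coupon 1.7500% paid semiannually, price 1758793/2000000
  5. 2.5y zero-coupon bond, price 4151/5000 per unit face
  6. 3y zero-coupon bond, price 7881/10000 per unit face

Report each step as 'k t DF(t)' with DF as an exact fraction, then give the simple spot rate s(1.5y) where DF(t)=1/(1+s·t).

1 1/2 9509/10000
2 1 4571/5000
3 3/2 4433/5000
4 2 8479/10000
5 5/2 4151/5000
6 3 7881/10000
s(1.5y) = (1/(4433/5000) − 1)/(3/2) = 378/4433 ≈ 8.5270%

step 1 [0.5y] zero: DF = P = 9509/10000 ≈ 0.950900
step 2 [1y] bond c/2=21/800: DF=(7705271/8000000 − 21/800·(0.950900))/(1+21/800) = 4571/5000 ≈ 0.914200
step 3 [1.5y] bond c/2=7/800: DF=(7285419/8000000 − 7/800·(0.950900+0.914200))/(1+7/800) = 4433/5000 ≈ 0.886600
step 4 [2y] bond c/2=7/800: DF=(1758793/2000000 − 7/800·(0.950900+0.914200+0.886600))/(1+7/800) = 8479/10000 ≈ 0.847900
step 5 [2.5y] zero: DF = P = 4151/5000 ≈ 0.830200
step 6 [3y] zero: DF = P = 7881/10000 ≈ 0.788100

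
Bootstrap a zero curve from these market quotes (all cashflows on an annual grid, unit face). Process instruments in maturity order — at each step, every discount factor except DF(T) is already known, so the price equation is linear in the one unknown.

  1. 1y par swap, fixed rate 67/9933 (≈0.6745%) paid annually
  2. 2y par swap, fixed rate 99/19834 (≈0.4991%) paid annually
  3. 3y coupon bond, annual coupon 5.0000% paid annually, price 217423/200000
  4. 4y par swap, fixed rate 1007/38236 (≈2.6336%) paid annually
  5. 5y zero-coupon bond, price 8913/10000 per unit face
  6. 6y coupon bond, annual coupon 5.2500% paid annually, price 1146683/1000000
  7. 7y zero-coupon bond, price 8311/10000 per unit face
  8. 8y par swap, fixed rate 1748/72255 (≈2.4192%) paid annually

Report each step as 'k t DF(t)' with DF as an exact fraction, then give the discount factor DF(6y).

1 1 9933/10000
2 2 9901/10000
3 3 9409/10000
4 4 8993/10000
5 5 8913/10000
6 6 8543/10000
7 7 8311/10000
8 8 2063/2500
DF(6y) = 8543/10000 ≈ 0.854300

step 1 [1y] swap r/1=67/9933: DF=(1 − 67/9933·(0))/(1+67/9933) = 9933/10000 ≈ 0.993300
step 2 [2y] swap r/1=99/19834: DF=(1 − 99/19834·(0.993300))/(1+99/19834) = 9901/10000 ≈ 0.990100
step 3 [3y] bond c/1=1/20: DF=(217423/200000 − 1/20·(0.993300+0.990100))/(1+1/20) = 9409/10000 ≈ 0.940900
step 4 [4y] swap r/1=1007/38236: DF=(1 − 1007/38236·(0.993300+0.990100+0.940900))/(1+1007/38236) = 8993/10000 ≈ 0.899300
step 5 [5y] zero: DF = P = 8913/10000 ≈ 0.891300
step 6 [6y] bond c/1=21/400: DF=(1146683/1000000 − 21/400·(0.993300+0.990100+0.940900+0.899300+0.891300))/(1+21/400) = 8543/10000 ≈ 0.854300
step 7 [7y] zero: DF = P = 8311/10000 ≈ 0.831100
step 8 [8y] swap r/1=1748/72255: DF=(1 − 1748/72255·(0.993300+0.990100+0.940900+0.899300+0.891300+0.854300+0.831100))/(1+1748/72255) = 2063/2500 ≈ 0.825200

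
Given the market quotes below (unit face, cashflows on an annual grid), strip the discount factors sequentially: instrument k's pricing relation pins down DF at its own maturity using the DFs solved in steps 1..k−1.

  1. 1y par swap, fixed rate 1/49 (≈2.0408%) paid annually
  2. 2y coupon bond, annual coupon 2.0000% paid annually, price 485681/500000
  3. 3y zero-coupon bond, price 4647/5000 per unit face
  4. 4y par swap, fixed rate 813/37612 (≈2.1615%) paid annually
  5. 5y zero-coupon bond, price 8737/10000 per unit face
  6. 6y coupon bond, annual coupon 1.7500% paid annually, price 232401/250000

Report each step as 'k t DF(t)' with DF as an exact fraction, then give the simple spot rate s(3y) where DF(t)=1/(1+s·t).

1 1 49/50
2 2 9331/10000
3 3 4647/5000
4 4 9187/10000
5 5 8737/10000
6 6 8339/10000
s(3y) = (1/(4647/5000) − 1)/(3) = 353/13941 ≈ 2.5321%

step 1 [1y] swap r/1=1/49: DF=(1 − 1/49·(0))/(1+1/49) = 49/50 ≈ 0.980000
step 2 [2y] bond c/1=1/50: DF=(485681/500000 − 1/50·(0.980000))/(1+1/50) = 9331/10000 ≈ 0.933100
step 3 [3y] zero: DF = P = 4647/5000 ≈ 0.929400
step 4 [4y] swap r/1=813/37612: DF=(1 − 813/37612·(0.980000+0.933100+0.929400))/(1+813/37612) = 9187/10000 ≈ 0.918700
step 5 [5y] zero: DF = P = 8737/10000 ≈ 0.873700
step 6 [6y] bond c/1=7/400: DF=(232401/250000 − 7/400·(0.980000+0.933100+0.929400+0.918700+0.873700))/(1+7/400) = 8339/10000 ≈ 0.833900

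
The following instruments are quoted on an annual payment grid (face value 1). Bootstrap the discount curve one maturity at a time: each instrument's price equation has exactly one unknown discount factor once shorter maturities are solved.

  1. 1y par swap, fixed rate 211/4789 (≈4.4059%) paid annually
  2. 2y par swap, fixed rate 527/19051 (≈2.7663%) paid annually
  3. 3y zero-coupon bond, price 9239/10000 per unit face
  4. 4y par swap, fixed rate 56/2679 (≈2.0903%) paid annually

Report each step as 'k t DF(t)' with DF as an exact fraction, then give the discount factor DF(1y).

step 1 [1y] swap r/1=211/4789: DF=(1 − 211/4789·(0))/(1+211/4789) = 4789/5000 ≈ 0.957800
step 2 [2y] swap r/1=527/19051: DF=(1 − 527/19051·(0.957800))/(1+527/19051) = 9473/10000 ≈ 0.947300
step 3 [3y] zero: DF = P = 9239/10000 ≈ 0.923900
step 4 [4y] swap r/1=56/2679: DF=(1 − 56/2679·(0.957800+0.947300+0.923900))/(1+56/2679) = 576/625 ≈ 0.921600

1 1 4789/5000
2 2 9473/10000
3 3 9239/10000
4 4 576/625
DF(1y) = 4789/5000 ≈ 0.957800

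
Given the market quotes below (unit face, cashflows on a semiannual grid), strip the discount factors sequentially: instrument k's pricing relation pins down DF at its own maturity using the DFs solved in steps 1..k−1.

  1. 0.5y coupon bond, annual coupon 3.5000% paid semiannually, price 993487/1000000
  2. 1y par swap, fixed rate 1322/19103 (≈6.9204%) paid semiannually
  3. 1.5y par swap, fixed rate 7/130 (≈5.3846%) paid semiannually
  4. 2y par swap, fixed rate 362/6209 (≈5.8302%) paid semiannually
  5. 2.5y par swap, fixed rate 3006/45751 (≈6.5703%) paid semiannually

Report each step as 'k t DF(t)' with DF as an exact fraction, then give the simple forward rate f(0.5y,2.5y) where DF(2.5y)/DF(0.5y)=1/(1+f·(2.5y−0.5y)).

1 1/2 2441/2500
2 1 9339/10000
3 3/2 9237/10000
4 2 4457/5000
5 5/2 8497/10000
f(0.5y,2.5y) = ((2441/2500)/(8497/10000) − 1)/(2) = 1267/16994 ≈ 7.4556%

step 1 [0.5y] bond c/2=7/400: DF=(993487/1000000 − 7/400·(0))/(1+7/400) = 2441/2500 ≈ 0.976400
step 2 [1y] swap r/2=661/19103: DF=(1 − 661/19103·(0.976400))/(1+661/19103) = 9339/10000 ≈ 0.933900
step 3 [1.5y] swap r/2=7/260: DF=(1 − 7/260·(0.976400+0.933900))/(1+7/260) = 9237/10000 ≈ 0.923700
step 4 [2y] swap r/2=181/6209: DF=(1 − 181/6209·(0.976400+0.933900+0.923700))/(1+181/6209) = 4457/5000 ≈ 0.891400
step 5 [2.5y] swap r/2=1503/45751: DF=(1 − 1503/45751·(0.976400+0.933900+0.923700+0.891400))/(1+1503/45751) = 8497/10000 ≈ 0.849700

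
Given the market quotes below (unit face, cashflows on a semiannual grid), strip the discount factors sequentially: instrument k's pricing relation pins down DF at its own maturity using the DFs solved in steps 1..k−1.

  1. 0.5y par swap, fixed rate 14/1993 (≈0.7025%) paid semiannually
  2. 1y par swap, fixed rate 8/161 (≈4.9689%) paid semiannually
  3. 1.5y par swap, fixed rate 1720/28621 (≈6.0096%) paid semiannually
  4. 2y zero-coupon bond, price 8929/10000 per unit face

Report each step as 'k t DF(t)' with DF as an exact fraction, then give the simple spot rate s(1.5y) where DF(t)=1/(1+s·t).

step 1 [0.5y] swap r/2=7/1993: DF=(1 − 7/1993·(0))/(1+7/1993) = 1993/2000 ≈ 0.996500
step 2 [1y] swap r/2=4/161: DF=(1 − 4/161·(0.996500))/(1+4/161) = 2379/2500 ≈ 0.951600
step 3 [1.5y] swap r/2=860/28621: DF=(1 − 860/28621·(0.996500+0.951600))/(1+860/28621) = 457/500 ≈ 0.914000
step 4 [2y] zero: DF = P = 8929/10000 ≈ 0.892900

1 1/2 1993/2000
2 1 2379/2500
3 3/2 457/500
4 2 8929/10000
s(1.5y) = (1/(457/500) − 1)/(3/2) = 86/1371 ≈ 6.2728%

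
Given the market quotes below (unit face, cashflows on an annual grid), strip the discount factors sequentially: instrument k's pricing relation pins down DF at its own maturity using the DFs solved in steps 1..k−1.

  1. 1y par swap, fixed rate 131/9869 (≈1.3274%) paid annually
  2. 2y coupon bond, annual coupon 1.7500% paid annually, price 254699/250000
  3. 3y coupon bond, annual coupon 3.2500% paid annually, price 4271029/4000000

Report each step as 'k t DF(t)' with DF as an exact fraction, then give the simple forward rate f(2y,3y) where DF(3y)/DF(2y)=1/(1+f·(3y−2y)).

1 1 9869/10000
2 2 9843/10000
3 3 9721/10000
f(2y,3y) = ((9843/10000)/(9721/10000) − 1)/(1) = 122/9721 ≈ 1.2550%

step 1 [1y] swap r/1=131/9869: DF=(1 − 131/9869·(0))/(1+131/9869) = 9869/10000 ≈ 0.986900
step 2 [2y] bond c/1=7/400: DF=(254699/250000 − 7/400·(0.986900))/(1+7/400) = 9843/10000 ≈ 0.984300
step 3 [3y] bond c/1=13/400: DF=(4271029/4000000 − 13/400·(0.986900+0.984300))/(1+13/400) = 9721/10000 ≈ 0.972100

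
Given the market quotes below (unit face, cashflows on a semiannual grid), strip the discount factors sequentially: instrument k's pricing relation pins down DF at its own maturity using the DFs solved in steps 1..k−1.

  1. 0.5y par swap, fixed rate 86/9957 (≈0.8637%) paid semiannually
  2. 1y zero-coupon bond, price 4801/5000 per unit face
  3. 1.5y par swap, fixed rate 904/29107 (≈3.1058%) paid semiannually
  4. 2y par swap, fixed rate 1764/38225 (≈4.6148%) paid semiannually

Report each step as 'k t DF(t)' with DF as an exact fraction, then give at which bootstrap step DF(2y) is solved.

step 1 [0.5y] swap r/2=43/9957: DF=(1 − 43/9957·(0))/(1+43/9957) = 9957/10000 ≈ 0.995700
step 2 [1y] zero: DF = P = 4801/5000 ≈ 0.960200
step 3 [1.5y] swap r/2=452/29107: DF=(1 − 452/29107·(0.995700+0.960200))/(1+452/29107) = 2387/2500 ≈ 0.954800
step 4 [2y] swap r/2=882/38225: DF=(1 − 882/38225·(0.995700+0.960200+0.954800))/(1+882/38225) = 4559/5000 ≈ 0.911800

1 1/2 9957/10000
2 1 4801/5000
3 3/2 2387/2500
4 2 4559/5000
DF(2y) is solved at step 4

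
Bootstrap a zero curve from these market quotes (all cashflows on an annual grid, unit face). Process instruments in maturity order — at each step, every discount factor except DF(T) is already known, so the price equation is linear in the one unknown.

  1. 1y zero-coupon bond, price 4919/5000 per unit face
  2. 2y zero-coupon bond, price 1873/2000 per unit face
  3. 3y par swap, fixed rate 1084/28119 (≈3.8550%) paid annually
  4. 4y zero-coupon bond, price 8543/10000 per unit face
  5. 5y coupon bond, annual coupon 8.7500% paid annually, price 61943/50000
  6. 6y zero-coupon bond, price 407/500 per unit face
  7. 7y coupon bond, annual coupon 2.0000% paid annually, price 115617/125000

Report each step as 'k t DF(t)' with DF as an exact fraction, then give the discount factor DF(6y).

1 1 4919/5000
2 2 1873/2000
3 3 2229/2500
4 4 8543/10000
5 5 4221/5000
6 6 407/500
7 7 1003/1250
DF(6y) = 407/500 ≈ 0.814000

step 1 [1y] zero: DF = P = 4919/5000 ≈ 0.983800
step 2 [2y] zero: DF = P = 1873/2000 ≈ 0.936500
step 3 [3y] swap r/1=1084/28119: DF=(1 − 1084/28119·(0.983800+0.936500))/(1+1084/28119) = 2229/2500 ≈ 0.891600
step 4 [4y] zero: DF = P = 8543/10000 ≈ 0.854300
step 5 [5y] bond c/1=7/80: DF=(61943/50000 − 7/80·(0.983800+0.936500+0.891600+0.854300))/(1+7/80) = 4221/5000 ≈ 0.844200
step 6 [6y] zero: DF = P = 407/500 ≈ 0.814000
step 7 [7y] bond c/1=1/50: DF=(115617/125000 − 1/50·(0.983800+0.936500+0.891600+0.854300+0.844200+0.814000))/(1+1/50) = 1003/1250 ≈ 0.802400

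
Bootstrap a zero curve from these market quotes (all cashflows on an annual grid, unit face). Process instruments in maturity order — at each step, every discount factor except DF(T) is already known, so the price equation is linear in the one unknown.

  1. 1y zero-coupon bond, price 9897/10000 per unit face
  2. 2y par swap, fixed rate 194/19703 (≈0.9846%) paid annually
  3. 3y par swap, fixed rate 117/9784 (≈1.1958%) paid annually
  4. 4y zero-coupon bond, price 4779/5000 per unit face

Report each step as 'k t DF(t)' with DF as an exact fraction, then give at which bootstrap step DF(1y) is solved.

1 1 9897/10000
2 2 4903/5000
3 3 9649/10000
4 4 4779/5000
DF(1y) is solved at step 1

step 1 [1y] zero: DF = P = 9897/10000 ≈ 0.989700
step 2 [2y] swap r/1=194/19703: DF=(1 − 194/19703·(0.989700))/(1+194/19703) = 4903/5000 ≈ 0.980600
step 3 [3y] swap r/1=117/9784: DF=(1 − 117/9784·(0.989700+0.980600))/(1+117/9784) = 9649/10000 ≈ 0.964900
step 4 [4y] zero: DF = P = 4779/5000 ≈ 0.955800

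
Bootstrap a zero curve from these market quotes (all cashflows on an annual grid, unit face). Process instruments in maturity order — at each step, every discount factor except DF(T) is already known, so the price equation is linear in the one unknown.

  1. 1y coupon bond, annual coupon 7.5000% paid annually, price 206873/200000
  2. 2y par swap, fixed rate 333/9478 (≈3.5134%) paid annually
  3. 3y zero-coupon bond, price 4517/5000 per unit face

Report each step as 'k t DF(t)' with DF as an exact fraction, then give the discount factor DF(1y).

1 1 4811/5000
2 2 4667/5000
3 3 4517/5000
DF(1y) = 4811/5000 ≈ 0.962200

step 1 [1y] bond c/1=3/40: DF=(206873/200000 − 3/40·(0))/(1+3/40) = 4811/5000 ≈ 0.962200
step 2 [2y] swap r/1=333/9478: DF=(1 − 333/9478·(0.962200))/(1+333/9478) = 4667/5000 ≈ 0.933400
step 3 [3y] zero: DF = P = 4517/5000 ≈ 0.903400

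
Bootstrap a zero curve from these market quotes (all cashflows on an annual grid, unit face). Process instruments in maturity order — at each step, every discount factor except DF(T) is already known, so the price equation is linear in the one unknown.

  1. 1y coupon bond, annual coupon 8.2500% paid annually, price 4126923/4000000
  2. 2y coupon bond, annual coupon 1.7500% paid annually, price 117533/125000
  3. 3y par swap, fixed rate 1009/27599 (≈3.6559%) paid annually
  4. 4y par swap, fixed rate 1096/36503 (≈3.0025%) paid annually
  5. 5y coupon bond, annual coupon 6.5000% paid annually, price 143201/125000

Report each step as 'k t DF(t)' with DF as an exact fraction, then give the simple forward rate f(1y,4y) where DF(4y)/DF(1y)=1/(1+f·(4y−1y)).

step 1 [1y] bond c/1=33/400: DF=(4126923/4000000 − 33/400·(0))/(1+33/400) = 9531/10000 ≈ 0.953100
step 2 [2y] bond c/1=7/400: DF=(117533/125000 − 7/400·(0.953100))/(1+7/400) = 9077/10000 ≈ 0.907700
step 3 [3y] swap r/1=1009/27599: DF=(1 − 1009/27599·(0.953100+0.907700))/(1+1009/27599) = 8991/10000 ≈ 0.899100
step 4 [4y] swap r/1=1096/36503: DF=(1 − 1096/36503·(0.953100+0.907700+0.899100))/(1+1096/36503) = 1113/1250 ≈ 0.890400
step 5 [5y] bond c/1=13/200: DF=(143201/125000 − 13/200·(0.953100+0.907700+0.899100+0.890400))/(1+13/200) = 8529/10000 ≈ 0.852900

1 1 9531/10000
2 2 9077/10000
3 3 8991/10000
4 4 1113/1250
5 5 8529/10000
f(1y,4y) = ((9531/10000)/(1113/1250) − 1)/(3) = 209/8904 ≈ 2.3473%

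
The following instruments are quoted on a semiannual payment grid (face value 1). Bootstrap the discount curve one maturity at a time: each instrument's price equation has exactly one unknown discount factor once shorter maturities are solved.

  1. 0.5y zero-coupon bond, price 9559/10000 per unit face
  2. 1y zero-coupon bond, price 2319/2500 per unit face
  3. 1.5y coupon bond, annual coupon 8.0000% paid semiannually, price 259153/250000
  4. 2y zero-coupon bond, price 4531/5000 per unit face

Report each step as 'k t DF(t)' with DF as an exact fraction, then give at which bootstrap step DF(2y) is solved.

step 1 [0.5y] zero: DF = P = 9559/10000 ≈ 0.955900
step 2 [1y] zero: DF = P = 2319/2500 ≈ 0.927600
step 3 [1.5y] bond c/2=1/25: DF=(259153/250000 − 1/25·(0.955900+0.927600))/(1+1/25) = 9243/10000 ≈ 0.924300
step 4 [2y] zero: DF = P = 4531/5000 ≈ 0.906200

1 1/2 9559/10000
2 1 2319/2500
3 3/2 9243/10000
4 2 4531/5000
DF(2y) is solved at step 4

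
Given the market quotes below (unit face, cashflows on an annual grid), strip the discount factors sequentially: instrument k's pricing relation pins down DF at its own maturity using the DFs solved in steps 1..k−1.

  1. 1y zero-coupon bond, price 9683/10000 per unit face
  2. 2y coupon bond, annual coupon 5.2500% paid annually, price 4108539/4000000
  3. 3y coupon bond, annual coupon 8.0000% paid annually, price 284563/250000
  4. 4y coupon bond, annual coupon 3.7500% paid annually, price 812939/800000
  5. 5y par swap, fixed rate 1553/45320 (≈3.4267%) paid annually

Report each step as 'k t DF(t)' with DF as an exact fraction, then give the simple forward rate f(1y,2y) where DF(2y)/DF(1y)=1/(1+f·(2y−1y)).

1 1 9683/10000
2 2 2319/2500
3 3 1827/2000
4 4 8779/10000
5 5 8447/10000
f(1y,2y) = ((9683/10000)/(2319/2500) − 1)/(1) = 407/9276 ≈ 4.3877%

step 1 [1y] zero: DF = P = 9683/10000 ≈ 0.968300
step 2 [2y] bond c/1=21/400: DF=(4108539/4000000 − 21/400·(0.968300))/(1+21/400) = 2319/2500 ≈ 0.927600
step 3 [3y] bond c/1=2/25: DF=(284563/250000 − 2/25·(0.968300+0.927600))/(1+2/25) = 1827/2000 ≈ 0.913500
step 4 [4y] bond c/1=3/80: DF=(812939/800000 − 3/80·(0.968300+0.927600+0.913500))/(1+3/80) = 8779/10000 ≈ 0.877900
step 5 [5y] swap r/1=1553/45320: DF=(1 − 1553/45320·(0.968300+0.927600+0.913500+0.877900))/(1+1553/45320) = 8447/10000 ≈ 0.844700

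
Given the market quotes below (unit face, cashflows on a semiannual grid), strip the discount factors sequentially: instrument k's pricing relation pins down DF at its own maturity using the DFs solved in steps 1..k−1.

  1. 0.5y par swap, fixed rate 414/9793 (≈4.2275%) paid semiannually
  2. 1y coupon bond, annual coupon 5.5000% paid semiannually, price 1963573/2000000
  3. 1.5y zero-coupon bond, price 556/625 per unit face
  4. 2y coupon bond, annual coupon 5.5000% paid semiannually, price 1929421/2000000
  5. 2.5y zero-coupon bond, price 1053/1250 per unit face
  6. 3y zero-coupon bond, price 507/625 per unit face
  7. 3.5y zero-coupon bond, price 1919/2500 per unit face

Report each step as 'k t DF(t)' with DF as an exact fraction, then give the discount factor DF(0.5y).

step 1 [0.5y] swap r/2=207/9793: DF=(1 − 207/9793·(0))/(1+207/9793) = 9793/10000 ≈ 0.979300
step 2 [1y] bond c/2=11/400: DF=(1963573/2000000 − 11/400·(0.979300))/(1+11/400) = 9293/10000 ≈ 0.929300
step 3 [1.5y] zero: DF = P = 556/625 ≈ 0.889600
step 4 [2y] bond c/2=11/400: DF=(1929421/2000000 − 11/400·(0.979300+0.929300+0.889600))/(1+11/400) = 108/125 ≈ 0.864000
step 5 [2.5y] zero: DF = P = 1053/1250 ≈ 0.842400
step 6 [3y] zero: DF = P = 507/625 ≈ 0.811200
step 7 [3.5y] zero: DF = P = 1919/2500 ≈ 0.767600

1 1/2 9793/10000
2 1 9293/10000
3 3/2 556/625
4 2 108/125
5 5/2 1053/1250
6 3 507/625
7 7/2 1919/2500
DF(0.5y) = 9793/10000 ≈ 0.979300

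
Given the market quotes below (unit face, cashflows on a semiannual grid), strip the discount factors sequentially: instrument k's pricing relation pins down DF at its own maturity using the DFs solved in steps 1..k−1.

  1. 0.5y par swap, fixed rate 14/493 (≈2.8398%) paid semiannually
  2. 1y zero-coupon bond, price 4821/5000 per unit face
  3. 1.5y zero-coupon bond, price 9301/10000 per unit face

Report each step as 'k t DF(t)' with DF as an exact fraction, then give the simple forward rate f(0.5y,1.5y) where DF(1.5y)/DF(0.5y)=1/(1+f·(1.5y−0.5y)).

step 1 [0.5y] swap r/2=7/493: DF=(1 − 7/493·(0))/(1+7/493) = 493/500 ≈ 0.986000
step 2 [1y] zero: DF = P = 4821/5000 ≈ 0.964200
step 3 [1.5y] zero: DF = P = 9301/10000 ≈ 0.930100

1 1/2 493/500
2 1 4821/5000
3 3/2 9301/10000
f(0.5y,1.5y) = ((493/500)/(9301/10000) − 1)/(1) = 559/9301 ≈ 6.0101%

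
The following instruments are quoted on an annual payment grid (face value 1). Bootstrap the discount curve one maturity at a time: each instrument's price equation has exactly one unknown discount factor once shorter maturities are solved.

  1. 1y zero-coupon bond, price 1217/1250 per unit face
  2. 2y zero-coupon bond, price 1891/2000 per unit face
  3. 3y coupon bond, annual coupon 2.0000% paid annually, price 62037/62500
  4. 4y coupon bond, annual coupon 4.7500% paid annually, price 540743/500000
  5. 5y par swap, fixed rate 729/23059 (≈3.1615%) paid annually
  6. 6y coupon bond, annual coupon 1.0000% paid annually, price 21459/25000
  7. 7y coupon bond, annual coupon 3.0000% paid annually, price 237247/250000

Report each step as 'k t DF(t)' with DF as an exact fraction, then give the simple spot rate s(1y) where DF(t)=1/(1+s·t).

step 1 [1y] zero: DF = P = 1217/1250 ≈ 0.973600
step 2 [2y] zero: DF = P = 1891/2000 ≈ 0.945500
step 3 [3y] bond c/1=1/50: DF=(62037/62500 − 1/50·(0.973600+0.945500))/(1+1/50) = 1871/2000 ≈ 0.935500
step 4 [4y] bond c/1=19/400: DF=(540743/500000 − 19/400·(0.973600+0.945500+0.935500))/(1+19/400) = 903/1000 ≈ 0.903000
step 5 [5y] swap r/1=729/23059: DF=(1 − 729/23059·(0.973600+0.945500+0.935500+0.903000))/(1+729/23059) = 4271/5000 ≈ 0.854200
step 6 [6y] bond c/1=1/100: DF=(21459/25000 − 1/100·(0.973600+0.945500+0.935500+0.903000+0.854200))/(1+1/100) = 4021/5000 ≈ 0.804200
step 7 [7y] bond c/1=3/100: DF=(237247/250000 − 3/100·(0.973600+0.945500+0.935500+0.903000+0.854200+0.804200))/(1+3/100) = 1909/2500 ≈ 0.763600

1 1 1217/1250
2 2 1891/2000
3 3 1871/2000
4 4 903/1000
5 5 4271/5000
6 6 4021/5000
7 7 1909/2500
s(1y) = (1/(1217/1250) − 1)/(1) = 33/1217 ≈ 2.7116%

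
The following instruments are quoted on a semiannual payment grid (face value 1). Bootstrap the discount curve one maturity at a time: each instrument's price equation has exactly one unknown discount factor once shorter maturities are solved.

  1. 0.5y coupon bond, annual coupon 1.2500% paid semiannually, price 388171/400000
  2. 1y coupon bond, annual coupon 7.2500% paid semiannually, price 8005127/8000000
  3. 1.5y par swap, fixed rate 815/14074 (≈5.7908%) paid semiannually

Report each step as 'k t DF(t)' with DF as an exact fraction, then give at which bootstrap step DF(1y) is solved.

step 1 [0.5y] bond c/2=1/160: DF=(388171/400000 − 1/160·(0))/(1+1/160) = 2411/2500 ≈ 0.964400
step 2 [1y] bond c/2=29/800: DF=(8005127/8000000 − 29/800·(0.964400))/(1+29/800) = 9319/10000 ≈ 0.931900
step 3 [1.5y] swap r/2=815/28148: DF=(1 − 815/28148·(0.964400+0.931900))/(1+815/28148) = 1837/2000 ≈ 0.918500

1 1/2 2411/2500
2 1 9319/10000
3 3/2 1837/2000
DF(1y) is solved at step 2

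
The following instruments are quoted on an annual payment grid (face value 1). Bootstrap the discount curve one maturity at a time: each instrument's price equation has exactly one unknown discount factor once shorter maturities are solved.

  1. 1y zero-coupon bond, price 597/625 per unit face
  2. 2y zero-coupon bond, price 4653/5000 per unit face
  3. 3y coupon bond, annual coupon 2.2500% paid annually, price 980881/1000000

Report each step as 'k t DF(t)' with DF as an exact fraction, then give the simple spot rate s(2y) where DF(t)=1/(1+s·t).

1 1 597/625
2 2 4653/5000
3 3 4589/5000
s(2y) = (1/(4653/5000) − 1)/(2) = 347/9306 ≈ 3.7288%

step 1 [1y] zero: DF = P = 597/625 ≈ 0.955200
step 2 [2y] zero: DF = P = 4653/5000 ≈ 0.930600
step 3 [3y] bond c/1=9/400: DF=(980881/1000000 − 9/400·(0.955200+0.930600))/(1+9/400) = 4589/5000 ≈ 0.917800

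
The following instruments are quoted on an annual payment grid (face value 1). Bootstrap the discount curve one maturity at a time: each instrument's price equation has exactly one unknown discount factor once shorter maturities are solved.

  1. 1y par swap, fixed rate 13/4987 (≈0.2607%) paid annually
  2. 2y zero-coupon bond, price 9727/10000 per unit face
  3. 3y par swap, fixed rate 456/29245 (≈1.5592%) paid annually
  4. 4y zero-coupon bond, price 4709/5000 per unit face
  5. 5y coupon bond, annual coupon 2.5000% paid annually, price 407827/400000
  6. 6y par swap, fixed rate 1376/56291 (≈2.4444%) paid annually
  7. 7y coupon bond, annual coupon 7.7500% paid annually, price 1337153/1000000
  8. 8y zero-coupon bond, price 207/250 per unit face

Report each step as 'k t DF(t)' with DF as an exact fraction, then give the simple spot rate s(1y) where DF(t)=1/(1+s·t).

step 1 [1y] swap r/1=13/4987: DF=(1 − 13/4987·(0))/(1+13/4987) = 4987/5000 ≈ 0.997400
step 2 [2y] zero: DF = P = 9727/10000 ≈ 0.972700
step 3 [3y] swap r/1=456/29245: DF=(1 − 456/29245·(0.997400+0.972700))/(1+456/29245) = 1193/1250 ≈ 0.954400
step 4 [4y] zero: DF = P = 4709/5000 ≈ 0.941800
step 5 [5y] bond c/1=1/40: DF=(407827/400000 − 1/40·(0.997400+0.972700+0.954400+0.941800))/(1+1/40) = 2251/2500 ≈ 0.900400
step 6 [6y] swap r/1=1376/56291: DF=(1 − 1376/56291·(0.997400+0.972700+0.954400+0.941800+0.900400))/(1+1376/56291) = 539/625 ≈ 0.862400
step 7 [7y] bond c/1=31/400: DF=(1337153/1000000 − 31/400·(0.997400+0.972700+0.954400+0.941800+0.900400+0.862400))/(1+31/400) = 8361/10000 ≈ 0.836100
step 8 [8y] zero: DF = P = 207/250 ≈ 0.828000

1 1 4987/5000
2 2 9727/10000
3 3 1193/1250
4 4 4709/5000
5 5 2251/2500
6 6 539/625
7 7 8361/10000
8 8 207/250
s(1y) = (1/(4987/5000) − 1)/(1) = 13/4987 ≈ 0.2607%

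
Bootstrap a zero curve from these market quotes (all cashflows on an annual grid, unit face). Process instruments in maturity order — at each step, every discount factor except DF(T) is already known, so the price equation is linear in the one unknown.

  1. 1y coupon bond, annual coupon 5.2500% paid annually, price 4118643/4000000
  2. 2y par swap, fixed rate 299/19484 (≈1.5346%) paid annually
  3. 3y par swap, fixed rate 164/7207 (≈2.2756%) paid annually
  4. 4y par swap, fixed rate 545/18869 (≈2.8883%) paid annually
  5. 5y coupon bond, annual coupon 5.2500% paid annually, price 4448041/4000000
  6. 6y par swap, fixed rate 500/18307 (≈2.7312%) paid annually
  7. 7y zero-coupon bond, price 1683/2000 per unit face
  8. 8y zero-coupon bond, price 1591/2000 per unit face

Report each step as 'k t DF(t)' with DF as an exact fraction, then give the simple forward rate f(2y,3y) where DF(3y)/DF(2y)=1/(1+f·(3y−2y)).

1 1 9783/10000
2 2 9701/10000
3 3 584/625
4 4 891/1000
5 5 8683/10000
6 6 17/20
7 7 1683/2000
8 8 1591/2000
f(2y,3y) = ((9701/10000)/(584/625) − 1)/(1) = 357/9344 ≈ 3.8206%

step 1 [1y] bond c/1=21/400: DF=(4118643/4000000 − 21/400·(0))/(1+21/400) = 9783/10000 ≈ 0.978300
step 2 [2y] swap r/1=299/19484: DF=(1 − 299/19484·(0.978300))/(1+299/19484) = 9701/10000 ≈ 0.970100
step 3 [3y] swap r/1=164/7207: DF=(1 − 164/7207·(0.978300+0.970100))/(1+164/7207) = 584/625 ≈ 0.934400
step 4 [4y] swap r/1=545/18869: DF=(1 − 545/18869·(0.978300+0.970100+0.934400))/(1+545/18869) = 891/1000 ≈ 0.891000
step 5 [5y] bond c/1=21/400: DF=(4448041/4000000 − 21/400·(0.978300+0.970100+0.934400+0.891000))/(1+21/400) = 8683/10000 ≈ 0.868300
step 6 [6y] swap r/1=500/18307: DF=(1 − 500/18307·(0.978300+0.970100+0.934400+0.891000+0.868300))/(1+500/18307) = 17/20 ≈ 0.850000
step 7 [7y] zero: DF = P = 1683/2000 ≈ 0.841500
step 8 [8y] zero: DF = P = 1591/2000 ≈ 0.795500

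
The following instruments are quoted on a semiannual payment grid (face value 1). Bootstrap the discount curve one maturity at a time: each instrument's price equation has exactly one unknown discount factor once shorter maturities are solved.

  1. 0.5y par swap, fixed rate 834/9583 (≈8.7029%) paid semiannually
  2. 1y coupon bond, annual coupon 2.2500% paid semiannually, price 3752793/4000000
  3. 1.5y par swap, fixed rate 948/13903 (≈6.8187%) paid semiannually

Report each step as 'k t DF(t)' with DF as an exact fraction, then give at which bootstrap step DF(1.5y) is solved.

step 1 [0.5y] swap r/2=417/9583: DF=(1 − 417/9583·(0))/(1+417/9583) = 9583/10000 ≈ 0.958300
step 2 [1y] bond c/2=9/800: DF=(3752793/4000000 − 9/800·(0.958300))/(1+9/800) = 9171/10000 ≈ 0.917100
step 3 [1.5y] swap r/2=474/13903: DF=(1 − 474/13903·(0.958300+0.917100))/(1+474/13903) = 2263/2500 ≈ 0.905200

1 1/2 9583/10000
2 1 9171/10000
3 3/2 2263/2500
DF(1.5y) is solved at step 3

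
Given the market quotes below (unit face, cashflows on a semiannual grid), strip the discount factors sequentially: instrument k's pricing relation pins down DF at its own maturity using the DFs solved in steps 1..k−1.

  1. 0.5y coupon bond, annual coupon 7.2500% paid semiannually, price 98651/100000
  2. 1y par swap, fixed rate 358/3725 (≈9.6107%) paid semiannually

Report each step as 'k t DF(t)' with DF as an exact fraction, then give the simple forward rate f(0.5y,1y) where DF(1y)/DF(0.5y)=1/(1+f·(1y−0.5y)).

step 1 [0.5y] bond c/2=29/800: DF=(98651/100000 − 29/800·(0))/(1+29/800) = 119/125 ≈ 0.952000
step 2 [1y] swap r/2=179/3725: DF=(1 − 179/3725·(0.952000))/(1+179/3725) = 1821/2000 ≈ 0.910500

1 1/2 119/125
2 1 1821/2000
f(0.5y,1y) = ((119/125)/(1821/2000) − 1)/(1/2) = 166/1821 ≈ 9.1159%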